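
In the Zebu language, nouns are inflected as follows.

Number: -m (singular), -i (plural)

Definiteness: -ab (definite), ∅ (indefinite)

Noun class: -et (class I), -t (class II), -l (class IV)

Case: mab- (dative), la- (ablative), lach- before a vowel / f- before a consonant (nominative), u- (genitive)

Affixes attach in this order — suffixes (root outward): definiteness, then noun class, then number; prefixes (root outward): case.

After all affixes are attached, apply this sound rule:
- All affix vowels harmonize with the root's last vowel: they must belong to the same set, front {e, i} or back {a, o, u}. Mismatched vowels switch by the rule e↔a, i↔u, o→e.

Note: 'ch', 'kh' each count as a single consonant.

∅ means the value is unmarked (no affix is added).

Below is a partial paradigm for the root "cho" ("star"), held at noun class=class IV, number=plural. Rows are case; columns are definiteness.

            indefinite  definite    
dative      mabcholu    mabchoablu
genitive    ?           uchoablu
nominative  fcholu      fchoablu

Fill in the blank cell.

definiteness = indefinite: zero marking, form stays cho.
Attach noun class class IV -l → chol.
Attach case genitive u- → uchol.
Attach number plural -i → ucholi.
Apply vowel harmony: ucholi → ucholu.

ucholu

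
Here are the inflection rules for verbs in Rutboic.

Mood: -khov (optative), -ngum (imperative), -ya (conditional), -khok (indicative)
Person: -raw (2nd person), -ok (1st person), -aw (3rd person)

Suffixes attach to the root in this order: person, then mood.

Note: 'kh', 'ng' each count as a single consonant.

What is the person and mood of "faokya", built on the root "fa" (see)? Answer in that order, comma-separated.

1st person, conditional

Segment: fa-ok-ya.
person: -ok → 1st person.
mood: -ya → conditional.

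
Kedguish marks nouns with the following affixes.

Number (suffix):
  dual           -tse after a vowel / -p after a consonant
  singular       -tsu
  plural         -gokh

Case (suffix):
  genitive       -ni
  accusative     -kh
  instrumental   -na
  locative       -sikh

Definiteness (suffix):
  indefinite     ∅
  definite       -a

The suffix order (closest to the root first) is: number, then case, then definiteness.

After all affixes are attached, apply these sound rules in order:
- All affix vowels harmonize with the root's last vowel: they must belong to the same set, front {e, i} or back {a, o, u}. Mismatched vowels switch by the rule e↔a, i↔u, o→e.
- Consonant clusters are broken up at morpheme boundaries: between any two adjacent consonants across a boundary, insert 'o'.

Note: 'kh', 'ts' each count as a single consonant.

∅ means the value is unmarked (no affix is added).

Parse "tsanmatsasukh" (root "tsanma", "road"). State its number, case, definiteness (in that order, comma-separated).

dual, locative, indefinite

Segment: tsanma-tse-sikh.
number: -tse/p → dual.
case: -sikh → locative.
definiteness: ∅ → indefinite.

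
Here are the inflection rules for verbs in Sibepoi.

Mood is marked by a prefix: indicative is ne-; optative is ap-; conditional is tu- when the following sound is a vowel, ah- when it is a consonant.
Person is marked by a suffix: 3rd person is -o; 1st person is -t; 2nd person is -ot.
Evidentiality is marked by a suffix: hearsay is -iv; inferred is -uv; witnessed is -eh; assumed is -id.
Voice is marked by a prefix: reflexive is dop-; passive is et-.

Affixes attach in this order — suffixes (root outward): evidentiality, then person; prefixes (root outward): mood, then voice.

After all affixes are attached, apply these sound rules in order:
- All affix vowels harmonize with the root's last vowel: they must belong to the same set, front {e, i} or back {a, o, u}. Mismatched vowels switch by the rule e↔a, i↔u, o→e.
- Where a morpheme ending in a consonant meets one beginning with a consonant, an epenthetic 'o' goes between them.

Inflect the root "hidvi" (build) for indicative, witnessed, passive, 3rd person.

etonehidviehe

Attach mood indicative ne- → nehidvi.
Attach voice passive et- → etnehidvi.
Attach evidentiality witnessed -eh → etnehidvieh.
Attach person 3rd person -o → etnehidvieho.
Apply vowel harmony: etnehidvieho → etnehidviehe.
Apply epenthesis: etnehidviehe → etonehidviehe.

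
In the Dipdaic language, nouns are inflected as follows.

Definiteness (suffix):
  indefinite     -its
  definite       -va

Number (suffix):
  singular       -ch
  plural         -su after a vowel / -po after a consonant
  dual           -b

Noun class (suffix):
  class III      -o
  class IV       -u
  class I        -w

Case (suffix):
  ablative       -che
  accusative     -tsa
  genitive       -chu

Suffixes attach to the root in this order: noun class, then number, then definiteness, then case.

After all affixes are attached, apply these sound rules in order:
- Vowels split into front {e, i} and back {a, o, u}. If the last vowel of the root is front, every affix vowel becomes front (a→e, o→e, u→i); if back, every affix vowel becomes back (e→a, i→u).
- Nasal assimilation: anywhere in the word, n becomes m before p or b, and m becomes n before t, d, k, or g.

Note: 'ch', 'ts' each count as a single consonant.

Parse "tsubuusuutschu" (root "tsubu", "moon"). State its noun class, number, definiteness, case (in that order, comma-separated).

class IV, plural, indefinite, genitive

Segment: tsubu-u-su-its-chu.
noun class: -u → class IV.
number: -su/po → plural.
definiteness: -its → indefinite.
case: -chu → genitive.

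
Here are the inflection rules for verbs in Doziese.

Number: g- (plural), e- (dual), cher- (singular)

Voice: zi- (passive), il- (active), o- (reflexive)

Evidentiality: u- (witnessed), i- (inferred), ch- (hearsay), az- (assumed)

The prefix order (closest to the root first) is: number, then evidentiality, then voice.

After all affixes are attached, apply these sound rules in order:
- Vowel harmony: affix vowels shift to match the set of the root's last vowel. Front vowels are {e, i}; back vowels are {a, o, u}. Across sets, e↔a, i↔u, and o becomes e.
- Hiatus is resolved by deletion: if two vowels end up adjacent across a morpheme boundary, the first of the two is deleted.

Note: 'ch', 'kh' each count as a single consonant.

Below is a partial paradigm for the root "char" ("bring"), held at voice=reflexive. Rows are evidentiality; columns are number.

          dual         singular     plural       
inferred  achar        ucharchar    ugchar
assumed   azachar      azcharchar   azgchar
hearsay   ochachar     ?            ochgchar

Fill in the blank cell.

Attach number singular cher- → cherchar.
Attach evidentiality hearsay ch- → chcherchar.
Attach voice reflexive o- → ochcherchar.
Apply vowel harmony: ochcherchar → ochcharchar.
Vowel deletion: no change.

ochcharchar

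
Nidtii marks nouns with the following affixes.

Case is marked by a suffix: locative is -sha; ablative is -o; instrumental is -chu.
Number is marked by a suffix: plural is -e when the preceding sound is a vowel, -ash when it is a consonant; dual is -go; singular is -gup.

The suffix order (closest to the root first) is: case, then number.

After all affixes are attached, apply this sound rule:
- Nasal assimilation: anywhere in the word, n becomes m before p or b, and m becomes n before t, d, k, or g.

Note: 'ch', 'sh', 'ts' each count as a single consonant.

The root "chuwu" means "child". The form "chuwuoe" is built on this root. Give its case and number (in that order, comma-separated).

Segment: chuwu-o-e.
case: -o → ablative.
number: -e/ash → plural.

ablative, plural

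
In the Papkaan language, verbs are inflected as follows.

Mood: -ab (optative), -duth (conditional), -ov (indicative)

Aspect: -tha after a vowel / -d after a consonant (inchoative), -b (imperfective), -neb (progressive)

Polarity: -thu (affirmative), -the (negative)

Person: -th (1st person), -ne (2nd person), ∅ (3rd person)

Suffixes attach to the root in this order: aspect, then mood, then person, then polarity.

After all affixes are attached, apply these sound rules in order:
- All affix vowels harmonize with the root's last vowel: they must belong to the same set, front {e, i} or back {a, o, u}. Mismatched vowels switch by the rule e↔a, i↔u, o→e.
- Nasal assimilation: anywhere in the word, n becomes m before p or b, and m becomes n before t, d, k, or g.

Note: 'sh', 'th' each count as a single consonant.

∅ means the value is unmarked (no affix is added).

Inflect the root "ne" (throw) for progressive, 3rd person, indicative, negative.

Attach aspect progressive -neb → neneb.
Attach mood indicative -ov → nenebov.
person = 3rd person: zero marking, form stays nenebov.
Attach polarity negative -the → nenebovthe.
Apply vowel harmony: nenebovthe → nenebevthe.
Nasal assimilation: no change.

nenebevthe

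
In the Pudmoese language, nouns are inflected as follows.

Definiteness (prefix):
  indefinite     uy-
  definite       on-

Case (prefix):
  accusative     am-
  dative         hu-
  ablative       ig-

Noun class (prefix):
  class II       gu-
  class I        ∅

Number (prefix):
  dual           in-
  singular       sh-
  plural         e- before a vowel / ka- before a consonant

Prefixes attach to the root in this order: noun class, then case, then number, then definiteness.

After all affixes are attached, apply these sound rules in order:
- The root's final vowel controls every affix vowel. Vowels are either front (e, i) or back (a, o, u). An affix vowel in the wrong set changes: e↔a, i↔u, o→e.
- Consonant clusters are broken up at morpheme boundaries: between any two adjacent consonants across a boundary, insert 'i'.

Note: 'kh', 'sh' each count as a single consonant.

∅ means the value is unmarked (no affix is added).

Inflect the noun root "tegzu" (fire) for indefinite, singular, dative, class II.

Attach noun class class II gu- → gutegzu.
Attach case dative hu- → hugutegzu.
Attach number singular sh- → shhugutegzu.
Attach definiteness indefinite uy- → uyshhugutegzu.
Vowel harmony: no change.
Apply epenthesis: uyshhugutegzu → uyishihugutegzu.

uyishihugutegzu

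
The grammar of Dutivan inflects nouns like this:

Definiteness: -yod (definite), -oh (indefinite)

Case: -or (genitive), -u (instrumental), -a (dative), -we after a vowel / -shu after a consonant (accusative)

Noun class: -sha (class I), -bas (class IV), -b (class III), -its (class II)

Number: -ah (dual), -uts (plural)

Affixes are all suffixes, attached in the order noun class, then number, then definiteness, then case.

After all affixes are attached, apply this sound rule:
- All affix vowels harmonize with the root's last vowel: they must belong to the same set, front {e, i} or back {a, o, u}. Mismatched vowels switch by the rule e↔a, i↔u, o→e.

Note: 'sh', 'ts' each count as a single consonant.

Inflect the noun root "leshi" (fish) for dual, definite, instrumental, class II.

Attach noun class class II -its → leshiits.
Attach number dual -ah → leshiitsah.
Attach definiteness definite -yod → leshiitsahyod.
Attach case instrumental -u → leshiitsahyodu.
Apply vowel harmony: leshiitsahyodu → leshiitsehyedi.

leshiitsehyedi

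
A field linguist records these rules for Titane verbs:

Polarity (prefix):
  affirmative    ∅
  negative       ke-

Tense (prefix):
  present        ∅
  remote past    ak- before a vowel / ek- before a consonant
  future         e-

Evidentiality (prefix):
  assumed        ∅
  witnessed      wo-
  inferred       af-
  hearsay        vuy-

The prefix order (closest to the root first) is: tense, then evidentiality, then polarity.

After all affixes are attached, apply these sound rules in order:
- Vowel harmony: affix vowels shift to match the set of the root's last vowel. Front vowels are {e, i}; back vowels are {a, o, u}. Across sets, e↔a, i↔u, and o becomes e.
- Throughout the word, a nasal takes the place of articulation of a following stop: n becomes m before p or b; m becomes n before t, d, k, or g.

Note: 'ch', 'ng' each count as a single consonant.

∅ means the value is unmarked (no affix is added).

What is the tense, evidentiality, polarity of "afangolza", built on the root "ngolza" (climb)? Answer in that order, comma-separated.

future, inferred, affirmative

Segment: af-e-ngolza.
tense: e- → future.
evidentiality: af- → inferred.
polarity: ∅ → affirmative.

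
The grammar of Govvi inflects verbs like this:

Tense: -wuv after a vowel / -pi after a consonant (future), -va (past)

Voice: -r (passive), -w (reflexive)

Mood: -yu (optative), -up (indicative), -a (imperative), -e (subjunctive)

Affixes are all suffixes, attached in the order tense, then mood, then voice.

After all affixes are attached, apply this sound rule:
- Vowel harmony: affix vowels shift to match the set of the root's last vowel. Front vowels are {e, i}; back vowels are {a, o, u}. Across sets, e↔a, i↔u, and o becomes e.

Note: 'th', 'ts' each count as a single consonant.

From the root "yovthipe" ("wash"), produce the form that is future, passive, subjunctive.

yovthipewiver

Attach tense future -wuv (after vowel 'e') → yovthipewuv.
Attach mood subjunctive -e → yovthipewuve.
Attach voice passive -r → yovthipewuver.
Apply vowel harmony: yovthipewuver → yovthipewiver.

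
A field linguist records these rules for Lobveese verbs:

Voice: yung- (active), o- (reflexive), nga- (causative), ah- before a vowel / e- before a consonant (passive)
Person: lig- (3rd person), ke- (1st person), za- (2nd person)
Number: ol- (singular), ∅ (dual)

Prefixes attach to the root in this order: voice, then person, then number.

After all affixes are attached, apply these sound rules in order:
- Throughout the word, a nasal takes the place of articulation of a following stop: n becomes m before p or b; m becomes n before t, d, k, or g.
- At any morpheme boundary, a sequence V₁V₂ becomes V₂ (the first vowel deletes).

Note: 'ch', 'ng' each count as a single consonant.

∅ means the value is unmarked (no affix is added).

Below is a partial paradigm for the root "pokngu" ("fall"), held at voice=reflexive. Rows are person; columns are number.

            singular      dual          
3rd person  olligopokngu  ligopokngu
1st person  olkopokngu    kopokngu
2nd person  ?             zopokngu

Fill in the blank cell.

olzopokngu

Attach voice reflexive o- → opokngu.
Attach person 2nd person za- → zaopokngu.
Attach number singular ol- → olzaopokngu.
Nasal assimilation: no change.
Apply vowel deletion: olzaopokngu → olzopokngu.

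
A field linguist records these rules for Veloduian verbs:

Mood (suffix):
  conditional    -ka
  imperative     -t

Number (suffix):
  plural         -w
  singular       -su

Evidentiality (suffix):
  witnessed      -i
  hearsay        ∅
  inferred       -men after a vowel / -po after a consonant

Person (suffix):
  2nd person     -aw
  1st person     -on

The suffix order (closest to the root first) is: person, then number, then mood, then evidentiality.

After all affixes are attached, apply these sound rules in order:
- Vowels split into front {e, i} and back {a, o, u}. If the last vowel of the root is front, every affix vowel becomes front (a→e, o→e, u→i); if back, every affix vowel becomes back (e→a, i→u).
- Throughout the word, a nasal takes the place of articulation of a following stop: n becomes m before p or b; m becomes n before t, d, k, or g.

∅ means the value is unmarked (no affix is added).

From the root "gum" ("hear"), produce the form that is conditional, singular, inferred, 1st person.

gumonsukaman

Attach person 1st person -on → gumon.
Attach number singular -su → gumonsu.
Attach mood conditional -ka → gumonsuka.
Attach evidentiality inferred -men (after vowel 'a') → gumonsukamen.
Apply vowel harmony: gumonsukamen → gumonsukaman.
Nasal assimilation: no change.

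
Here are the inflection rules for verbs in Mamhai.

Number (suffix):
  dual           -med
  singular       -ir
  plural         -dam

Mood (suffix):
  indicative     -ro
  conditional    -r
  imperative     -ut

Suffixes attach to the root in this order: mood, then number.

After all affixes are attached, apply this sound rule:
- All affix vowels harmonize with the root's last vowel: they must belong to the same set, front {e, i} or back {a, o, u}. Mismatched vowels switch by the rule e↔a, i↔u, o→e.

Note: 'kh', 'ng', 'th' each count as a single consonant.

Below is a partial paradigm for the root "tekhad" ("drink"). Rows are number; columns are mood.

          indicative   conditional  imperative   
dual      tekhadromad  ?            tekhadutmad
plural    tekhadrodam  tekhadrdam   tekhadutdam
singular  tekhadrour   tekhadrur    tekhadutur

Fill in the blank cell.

Attach mood conditional -r → tekhadr.
Attach number dual -med → tekhadrmed.
Apply vowel harmony: tekhadrmed → tekhadrmad.

tekhadrmad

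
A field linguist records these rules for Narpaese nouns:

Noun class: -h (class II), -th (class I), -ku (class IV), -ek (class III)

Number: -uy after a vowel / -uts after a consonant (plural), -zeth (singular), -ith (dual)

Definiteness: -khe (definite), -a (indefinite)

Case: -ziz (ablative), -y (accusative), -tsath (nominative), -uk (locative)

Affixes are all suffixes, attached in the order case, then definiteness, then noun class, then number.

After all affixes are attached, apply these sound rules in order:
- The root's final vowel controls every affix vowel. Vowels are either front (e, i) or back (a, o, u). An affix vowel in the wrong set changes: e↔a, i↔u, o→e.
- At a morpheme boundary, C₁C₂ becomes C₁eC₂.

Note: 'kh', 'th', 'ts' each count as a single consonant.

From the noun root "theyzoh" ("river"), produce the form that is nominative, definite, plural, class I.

theyzohetsathekhathuts

Attach case nominative -tsath → theyzohtsath.
Attach definiteness definite -khe → theyzohtsathkhe.
Attach noun class class I -th → theyzohtsathkheth.
Attach number plural -uts (after consonant 'th') → theyzohtsathkhethuts.
Apply vowel harmony: theyzohtsathkhethuts → theyzohtsathkhathuts.
Apply epenthesis: theyzohtsathkhathuts → theyzohetsathekhathuts.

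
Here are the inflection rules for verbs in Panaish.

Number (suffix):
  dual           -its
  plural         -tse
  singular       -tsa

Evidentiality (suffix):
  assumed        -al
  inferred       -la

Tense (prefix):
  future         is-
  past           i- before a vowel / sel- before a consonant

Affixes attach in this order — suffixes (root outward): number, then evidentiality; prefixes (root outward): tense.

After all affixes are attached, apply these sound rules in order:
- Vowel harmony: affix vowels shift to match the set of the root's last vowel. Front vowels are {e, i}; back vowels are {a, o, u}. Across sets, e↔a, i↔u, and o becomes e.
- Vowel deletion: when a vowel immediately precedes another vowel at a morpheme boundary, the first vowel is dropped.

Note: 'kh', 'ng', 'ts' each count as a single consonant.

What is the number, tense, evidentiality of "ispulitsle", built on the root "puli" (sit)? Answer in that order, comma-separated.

dual, future, inferred

Segment: is-puli-its-la.
number: -its → dual.
tense: is- → future.
evidentiality: -la → inferred.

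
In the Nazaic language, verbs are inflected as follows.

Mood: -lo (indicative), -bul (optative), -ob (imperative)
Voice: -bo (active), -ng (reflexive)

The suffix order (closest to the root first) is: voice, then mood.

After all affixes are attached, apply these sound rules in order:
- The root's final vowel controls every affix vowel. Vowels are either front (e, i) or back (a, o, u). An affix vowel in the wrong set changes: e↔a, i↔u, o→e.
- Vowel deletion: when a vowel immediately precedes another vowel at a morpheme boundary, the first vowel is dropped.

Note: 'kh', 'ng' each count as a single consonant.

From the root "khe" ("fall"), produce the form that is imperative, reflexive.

khengeb

Attach voice reflexive -ng → kheng.
Attach mood imperative -ob → khengob.
Apply vowel harmony: khengob → khengeb.
Vowel deletion: no change.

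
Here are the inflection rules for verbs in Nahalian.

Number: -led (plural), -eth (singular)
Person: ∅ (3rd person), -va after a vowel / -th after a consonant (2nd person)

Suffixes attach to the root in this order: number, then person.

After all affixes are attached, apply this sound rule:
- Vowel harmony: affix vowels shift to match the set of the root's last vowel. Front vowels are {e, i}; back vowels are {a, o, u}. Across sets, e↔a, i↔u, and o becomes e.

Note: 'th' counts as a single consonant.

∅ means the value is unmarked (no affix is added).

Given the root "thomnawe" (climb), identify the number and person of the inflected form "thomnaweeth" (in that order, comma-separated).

Segment: thomnawe-eth.
number: -eth → singular.
person: ∅ → 3rd person.

singular, 3rd person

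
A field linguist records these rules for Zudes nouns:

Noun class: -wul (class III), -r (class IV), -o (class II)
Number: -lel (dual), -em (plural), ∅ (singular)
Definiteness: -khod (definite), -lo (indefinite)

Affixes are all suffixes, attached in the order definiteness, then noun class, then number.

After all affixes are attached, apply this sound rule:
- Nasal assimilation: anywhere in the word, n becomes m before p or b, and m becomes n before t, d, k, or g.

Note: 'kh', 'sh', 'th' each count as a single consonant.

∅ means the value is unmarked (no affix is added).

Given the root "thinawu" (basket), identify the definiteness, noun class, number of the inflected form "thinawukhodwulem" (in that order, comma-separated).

Segment: thinawu-khod-wul-em.
definiteness: -khod → definite.
noun class: -wul → class III.
number: -em → plural.

definite, class III, plural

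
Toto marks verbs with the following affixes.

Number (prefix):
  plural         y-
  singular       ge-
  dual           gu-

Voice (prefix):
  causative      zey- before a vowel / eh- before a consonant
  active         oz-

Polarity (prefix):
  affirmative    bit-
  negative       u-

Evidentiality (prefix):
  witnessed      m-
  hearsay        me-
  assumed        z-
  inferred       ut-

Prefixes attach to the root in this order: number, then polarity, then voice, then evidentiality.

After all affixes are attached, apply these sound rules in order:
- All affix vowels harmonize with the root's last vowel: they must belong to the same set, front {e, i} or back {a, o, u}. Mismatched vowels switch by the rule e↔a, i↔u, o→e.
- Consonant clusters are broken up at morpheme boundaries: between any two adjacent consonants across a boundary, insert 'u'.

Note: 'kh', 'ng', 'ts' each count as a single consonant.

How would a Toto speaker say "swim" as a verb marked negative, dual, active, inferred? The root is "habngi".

Attach number dual gu- → guhabngi.
Attach polarity negative u- → uguhabngi.
Attach voice active oz- → ozuguhabngi.
Attach evidentiality inferred ut- → utozuguhabngi.
Apply vowel harmony: utozuguhabngi → itezigihabngi.
Epenthesis: no change.

itezigihabngi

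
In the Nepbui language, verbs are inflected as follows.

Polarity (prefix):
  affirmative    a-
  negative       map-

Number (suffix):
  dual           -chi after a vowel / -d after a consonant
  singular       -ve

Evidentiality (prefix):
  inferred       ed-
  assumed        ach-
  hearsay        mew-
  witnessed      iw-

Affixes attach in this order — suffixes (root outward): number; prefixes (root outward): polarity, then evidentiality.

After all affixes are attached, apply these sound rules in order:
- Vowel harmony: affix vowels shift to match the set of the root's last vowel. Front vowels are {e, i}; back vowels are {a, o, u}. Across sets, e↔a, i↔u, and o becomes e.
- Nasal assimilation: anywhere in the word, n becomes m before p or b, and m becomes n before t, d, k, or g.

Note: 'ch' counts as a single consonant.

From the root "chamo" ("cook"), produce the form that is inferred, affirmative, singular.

adachamova

Attach polarity affirmative a- → achamo.
Attach number singular -ve → achamove.
Attach evidentiality inferred ed- → edachamove.
Apply vowel harmony: edachamove → adachamova.
Nasal assimilation: no change.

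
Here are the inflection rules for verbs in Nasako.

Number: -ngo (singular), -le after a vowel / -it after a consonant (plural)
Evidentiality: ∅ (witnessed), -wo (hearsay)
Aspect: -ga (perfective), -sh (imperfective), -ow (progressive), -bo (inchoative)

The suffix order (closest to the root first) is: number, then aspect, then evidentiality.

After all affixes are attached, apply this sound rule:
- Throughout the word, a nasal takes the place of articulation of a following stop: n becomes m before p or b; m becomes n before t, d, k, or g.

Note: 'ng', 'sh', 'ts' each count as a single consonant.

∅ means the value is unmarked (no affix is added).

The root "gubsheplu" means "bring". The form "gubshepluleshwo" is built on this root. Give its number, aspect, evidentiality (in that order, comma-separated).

Segment: gubsheplu-le-sh-wo.
number: -le/it → plural.
aspect: -sh → imperfective.
evidentiality: -wo → hearsay.

plural, imperfective, hearsay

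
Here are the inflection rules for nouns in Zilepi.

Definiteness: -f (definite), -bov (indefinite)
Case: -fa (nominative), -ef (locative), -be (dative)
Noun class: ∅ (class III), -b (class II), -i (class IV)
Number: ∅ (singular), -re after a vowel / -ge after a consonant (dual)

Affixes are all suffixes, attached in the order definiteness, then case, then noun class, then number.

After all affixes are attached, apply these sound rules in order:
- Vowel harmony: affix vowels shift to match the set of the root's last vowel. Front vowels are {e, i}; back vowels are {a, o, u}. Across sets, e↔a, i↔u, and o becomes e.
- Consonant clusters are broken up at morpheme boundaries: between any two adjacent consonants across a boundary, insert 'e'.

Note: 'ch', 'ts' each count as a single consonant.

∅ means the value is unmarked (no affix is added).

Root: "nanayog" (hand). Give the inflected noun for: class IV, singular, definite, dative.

nanayogefebau

Attach definiteness definite -f → nanayogf.
Attach case dative -be → nanayogfbe.
Attach noun class class IV -i → nanayogfbei.
number = singular: zero marking, form stays nanayogfbei.
Apply vowel harmony: nanayogfbei → nanayogfbau.
Apply epenthesis: nanayogfbau → nanayogefebau.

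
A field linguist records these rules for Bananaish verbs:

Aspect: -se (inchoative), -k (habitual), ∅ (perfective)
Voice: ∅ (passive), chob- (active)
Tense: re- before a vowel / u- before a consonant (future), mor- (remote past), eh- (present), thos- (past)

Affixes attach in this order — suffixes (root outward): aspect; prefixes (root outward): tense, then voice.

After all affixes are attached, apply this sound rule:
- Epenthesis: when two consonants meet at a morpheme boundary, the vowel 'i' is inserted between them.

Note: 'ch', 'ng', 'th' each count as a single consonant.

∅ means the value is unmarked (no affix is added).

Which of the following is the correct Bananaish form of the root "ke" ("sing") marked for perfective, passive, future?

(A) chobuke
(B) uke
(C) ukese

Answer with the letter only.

B

aspect = perfective: zero marking, form stays ke.
Attach tense future u- (before consonant 'k') → uke.
voice = passive: zero marking, form stays uke.
Epenthesis: no change.
So the correct form is uke, option (B).
(C) ukese is wrong: it uses inchoative instead of perfective for aspect.
(A) chobuke is wrong: it uses active instead of passive for voice.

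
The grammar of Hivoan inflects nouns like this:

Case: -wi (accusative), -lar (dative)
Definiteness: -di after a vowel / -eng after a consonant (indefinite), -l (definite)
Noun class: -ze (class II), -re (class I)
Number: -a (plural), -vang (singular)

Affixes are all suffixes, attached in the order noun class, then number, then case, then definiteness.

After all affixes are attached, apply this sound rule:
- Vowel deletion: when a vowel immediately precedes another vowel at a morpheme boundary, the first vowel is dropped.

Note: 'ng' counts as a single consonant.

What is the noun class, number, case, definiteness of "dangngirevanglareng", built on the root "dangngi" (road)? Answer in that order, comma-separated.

class I, singular, dative, indefinite

Segment: dangngi-re-vang-lar-eng.
noun class: -re → class I.
number: -vang → singular.
case: -lar → dative.
definiteness: -di/eng → indefinite.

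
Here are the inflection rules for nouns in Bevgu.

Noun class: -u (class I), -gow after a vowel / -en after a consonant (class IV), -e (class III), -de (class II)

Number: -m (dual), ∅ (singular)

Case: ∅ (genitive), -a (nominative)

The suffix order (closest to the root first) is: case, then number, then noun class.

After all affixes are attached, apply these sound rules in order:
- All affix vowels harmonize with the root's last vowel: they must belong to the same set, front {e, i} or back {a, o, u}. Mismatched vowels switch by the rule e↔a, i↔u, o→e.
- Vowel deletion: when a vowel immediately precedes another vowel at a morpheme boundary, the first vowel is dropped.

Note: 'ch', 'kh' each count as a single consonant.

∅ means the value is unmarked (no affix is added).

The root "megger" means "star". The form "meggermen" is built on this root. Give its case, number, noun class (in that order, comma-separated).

genitive, dual, class IV

Segment: megger-m-en.
case: ∅ → genitive.
number: -m → dual.
noun class: -gow/en → class IV.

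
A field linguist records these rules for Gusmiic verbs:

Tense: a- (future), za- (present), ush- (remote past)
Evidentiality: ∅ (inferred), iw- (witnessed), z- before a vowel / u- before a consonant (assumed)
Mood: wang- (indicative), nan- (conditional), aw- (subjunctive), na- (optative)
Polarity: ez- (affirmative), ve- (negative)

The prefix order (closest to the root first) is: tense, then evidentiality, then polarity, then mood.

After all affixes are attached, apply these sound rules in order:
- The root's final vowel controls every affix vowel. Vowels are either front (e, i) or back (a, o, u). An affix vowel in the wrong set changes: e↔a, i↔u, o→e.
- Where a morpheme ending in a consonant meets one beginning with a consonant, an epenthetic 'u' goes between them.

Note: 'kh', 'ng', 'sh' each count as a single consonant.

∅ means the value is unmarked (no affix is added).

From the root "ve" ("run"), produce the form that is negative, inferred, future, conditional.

Attach tense future a- → ave.
evidentiality = inferred: zero marking, form stays ave.
Attach polarity negative ve- → veave.
Attach mood conditional nan- → nanveave.
Apply vowel harmony: nanveave → nenveeve.
Apply epenthesis: nenveeve → nenuveeve.

nenuveeve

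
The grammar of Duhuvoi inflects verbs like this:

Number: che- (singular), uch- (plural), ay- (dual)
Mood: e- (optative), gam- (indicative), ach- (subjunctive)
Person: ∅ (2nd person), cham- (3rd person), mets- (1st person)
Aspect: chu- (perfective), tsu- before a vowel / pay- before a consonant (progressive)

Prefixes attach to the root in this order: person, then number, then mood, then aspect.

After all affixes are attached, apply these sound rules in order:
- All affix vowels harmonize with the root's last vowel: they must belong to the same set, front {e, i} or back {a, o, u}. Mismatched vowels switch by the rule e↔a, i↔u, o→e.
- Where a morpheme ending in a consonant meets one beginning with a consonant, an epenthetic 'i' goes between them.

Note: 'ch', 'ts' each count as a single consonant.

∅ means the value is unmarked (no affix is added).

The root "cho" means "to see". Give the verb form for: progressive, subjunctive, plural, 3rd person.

tsuachuchichamicho

Attach person 3rd person cham- → chamcho.
Attach number plural uch- → uchchamcho.
Attach mood subjunctive ach- → achuchchamcho.
Attach aspect progressive tsu- (before vowel 'a') → tsuachuchchamcho.
Vowel harmony: no change.
Apply epenthesis: tsuachuchchamcho → tsuachuchichamicho.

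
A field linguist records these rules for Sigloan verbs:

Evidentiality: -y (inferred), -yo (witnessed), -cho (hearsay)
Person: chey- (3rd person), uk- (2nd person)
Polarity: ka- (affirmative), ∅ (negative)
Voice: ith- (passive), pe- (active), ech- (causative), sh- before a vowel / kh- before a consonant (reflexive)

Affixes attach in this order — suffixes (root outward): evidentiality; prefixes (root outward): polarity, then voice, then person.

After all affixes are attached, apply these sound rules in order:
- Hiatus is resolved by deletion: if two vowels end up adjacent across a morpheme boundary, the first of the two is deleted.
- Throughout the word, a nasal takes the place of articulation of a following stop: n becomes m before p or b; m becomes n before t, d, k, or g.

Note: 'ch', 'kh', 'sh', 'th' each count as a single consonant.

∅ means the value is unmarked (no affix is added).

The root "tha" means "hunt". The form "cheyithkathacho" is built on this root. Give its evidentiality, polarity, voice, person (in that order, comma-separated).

Segment: chey-ith-ka-tha-cho.
evidentiality: -cho → hearsay.
polarity: ka- → affirmative.
voice: ith- → passive.
person: chey- → 3rd person.

hearsay, affirmative, passive, 3rd person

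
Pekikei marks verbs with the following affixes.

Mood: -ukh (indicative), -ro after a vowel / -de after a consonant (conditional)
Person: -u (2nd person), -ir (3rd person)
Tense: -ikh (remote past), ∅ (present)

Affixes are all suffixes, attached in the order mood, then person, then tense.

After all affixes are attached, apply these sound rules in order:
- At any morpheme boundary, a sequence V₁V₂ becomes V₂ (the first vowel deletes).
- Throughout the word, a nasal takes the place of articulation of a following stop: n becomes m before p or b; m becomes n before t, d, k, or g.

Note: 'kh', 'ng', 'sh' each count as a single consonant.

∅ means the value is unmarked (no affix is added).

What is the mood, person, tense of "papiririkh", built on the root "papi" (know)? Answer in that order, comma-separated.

conditional, 3rd person, remote past

Segment: papi-ro-ir-ikh.
mood: -ro/de → conditional.
person: -ir → 3rd person.
tense: -ikh → remote past.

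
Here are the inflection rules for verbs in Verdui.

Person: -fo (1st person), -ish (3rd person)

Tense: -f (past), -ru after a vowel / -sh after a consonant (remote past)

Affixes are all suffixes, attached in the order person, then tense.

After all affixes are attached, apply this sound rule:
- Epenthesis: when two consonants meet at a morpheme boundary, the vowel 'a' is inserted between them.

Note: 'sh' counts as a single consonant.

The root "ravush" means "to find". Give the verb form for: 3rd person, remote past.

Attach person 3rd person -ish → ravushish.
Attach tense remote past -sh (after consonant 'sh') → ravushishsh.
Apply epenthesis: ravushishsh → ravushishash.

ravushishash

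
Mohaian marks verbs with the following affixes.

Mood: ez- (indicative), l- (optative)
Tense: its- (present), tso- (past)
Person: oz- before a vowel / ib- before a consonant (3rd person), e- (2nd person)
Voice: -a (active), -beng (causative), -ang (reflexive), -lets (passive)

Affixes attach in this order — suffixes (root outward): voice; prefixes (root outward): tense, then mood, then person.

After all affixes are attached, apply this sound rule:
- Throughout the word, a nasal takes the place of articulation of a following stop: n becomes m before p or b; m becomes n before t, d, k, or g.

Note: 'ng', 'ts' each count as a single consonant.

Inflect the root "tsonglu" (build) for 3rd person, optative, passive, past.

Attach voice passive -lets → tsonglulets.
Attach tense past tso- → tsotsonglulets.
Attach mood optative l- → ltsotsonglulets.
Attach person 3rd person ib- (before consonant 'l') → ibltsotsonglulets.
Nasal assimilation: no change.

ibltsotsonglulets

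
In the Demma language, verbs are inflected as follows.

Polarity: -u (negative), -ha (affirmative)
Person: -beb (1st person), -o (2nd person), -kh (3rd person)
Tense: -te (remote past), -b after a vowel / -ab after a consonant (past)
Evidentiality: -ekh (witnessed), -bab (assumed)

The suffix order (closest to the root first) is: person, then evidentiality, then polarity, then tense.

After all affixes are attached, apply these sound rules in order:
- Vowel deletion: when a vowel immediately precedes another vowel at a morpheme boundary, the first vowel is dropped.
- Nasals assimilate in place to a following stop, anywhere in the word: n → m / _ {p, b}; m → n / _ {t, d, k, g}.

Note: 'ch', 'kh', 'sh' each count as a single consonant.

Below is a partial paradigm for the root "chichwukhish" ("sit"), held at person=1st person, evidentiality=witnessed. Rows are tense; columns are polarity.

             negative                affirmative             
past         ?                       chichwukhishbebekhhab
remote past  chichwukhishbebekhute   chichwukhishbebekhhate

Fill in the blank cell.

Attach person 1st person -beb → chichwukhishbeb.
Attach evidentiality witnessed -ekh → chichwukhishbebekh.
Attach polarity negative -u → chichwukhishbebekhu.
Attach tense past -b (after vowel 'u') → chichwukhishbebekhub.
Vowel deletion: no change.
Nasal assimilation: no change.

chichwukhishbebekhub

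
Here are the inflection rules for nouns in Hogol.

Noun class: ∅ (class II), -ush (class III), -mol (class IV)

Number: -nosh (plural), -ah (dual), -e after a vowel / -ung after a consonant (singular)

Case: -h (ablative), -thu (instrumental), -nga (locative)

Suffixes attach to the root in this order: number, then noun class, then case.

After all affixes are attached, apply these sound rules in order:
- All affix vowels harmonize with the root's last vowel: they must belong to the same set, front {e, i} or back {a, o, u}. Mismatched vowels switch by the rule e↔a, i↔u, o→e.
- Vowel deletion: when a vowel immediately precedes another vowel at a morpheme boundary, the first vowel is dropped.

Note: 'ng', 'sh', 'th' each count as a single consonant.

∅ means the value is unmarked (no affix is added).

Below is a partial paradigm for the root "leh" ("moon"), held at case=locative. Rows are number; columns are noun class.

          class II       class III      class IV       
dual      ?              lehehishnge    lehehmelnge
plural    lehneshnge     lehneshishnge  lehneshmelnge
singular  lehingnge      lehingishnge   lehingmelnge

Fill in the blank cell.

lehehnge

Attach number dual -ah → lehah.
noun class = class II: zero marking, form stays lehah.
Attach case locative -nga → lehahnga.
Apply vowel harmony: lehahnga → lehehnge.
Vowel deletion: no change.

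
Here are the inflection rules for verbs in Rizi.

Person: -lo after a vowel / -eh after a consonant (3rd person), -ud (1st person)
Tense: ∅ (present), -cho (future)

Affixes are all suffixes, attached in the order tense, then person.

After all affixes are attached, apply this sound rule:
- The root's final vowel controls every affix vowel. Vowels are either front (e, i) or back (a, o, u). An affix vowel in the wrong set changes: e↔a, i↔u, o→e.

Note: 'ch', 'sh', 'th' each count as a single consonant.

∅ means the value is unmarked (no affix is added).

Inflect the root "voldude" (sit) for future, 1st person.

Attach tense future -cho → voldudecho.
Attach person 1st person -ud → voldudechoud.
Apply vowel harmony: voldudechoud → voldudecheid.

voldudecheid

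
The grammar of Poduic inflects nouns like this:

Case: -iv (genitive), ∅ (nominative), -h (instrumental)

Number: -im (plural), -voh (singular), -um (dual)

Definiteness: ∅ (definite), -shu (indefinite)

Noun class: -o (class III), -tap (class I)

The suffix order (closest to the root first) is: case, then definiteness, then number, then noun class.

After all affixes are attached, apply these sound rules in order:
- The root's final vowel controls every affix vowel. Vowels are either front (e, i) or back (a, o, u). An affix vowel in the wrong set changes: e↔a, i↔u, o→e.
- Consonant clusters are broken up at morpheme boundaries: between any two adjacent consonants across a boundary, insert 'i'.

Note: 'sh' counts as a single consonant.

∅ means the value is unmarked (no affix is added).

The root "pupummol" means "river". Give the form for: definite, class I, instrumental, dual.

pupummolihumitap

Attach case instrumental -h → pupummolh.
definiteness = definite: zero marking, form stays pupummolh.
Attach number dual -um → pupummolhum.
Attach noun class class I -tap → pupummolhumtap.
Vowel harmony: no change.
Apply epenthesis: pupummolhumtap → pupummolihumitap.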